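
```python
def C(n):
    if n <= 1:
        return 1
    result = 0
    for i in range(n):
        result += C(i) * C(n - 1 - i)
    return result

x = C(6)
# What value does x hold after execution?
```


C(6)
= sum of C(i) * C(6-1-i) for i in 0..5
First compute sub-values bottom-up:
  C(0) = 1, C(1) = 1
  C(2) = 1*1 + 1*1 = 2
  C(3) = 1*2 + 1*1 + 2*1 = 5
  C(4) = 1*5 + 1*2 + 2*1 + 5*1 = 14
  C(5) = 1*14 + 1*5 + 2*2 + 5*1 + 14*1 = 42
Now C(6):
  C(0)*C(5) = 1*42 = 42
  C(1)*C(4) = 1*14 = 14
  C(2)*C(3) = 2*5 = 10
  C(3)*C(2) = 5*2 = 10
  C(4)*C(1) = 14*1 = 14
  C(5)*C(0) = 42*1 = 42
= 42 + 14 + 10 + 10 + 14 + 42
= 132


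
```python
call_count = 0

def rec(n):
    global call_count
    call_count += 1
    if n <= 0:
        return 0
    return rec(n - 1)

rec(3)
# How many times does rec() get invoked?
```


rec(3) calls rec(2) calls ... calls rec(0)
Total calls: 3 + 1 (for base case) = 4


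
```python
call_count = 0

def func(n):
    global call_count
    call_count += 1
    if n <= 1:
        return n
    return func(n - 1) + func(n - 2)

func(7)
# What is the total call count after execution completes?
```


func(7) calls func(6) and func(5); each non-base call branches into two more.
Let C(k) = total number of calls made by func(k), including the call to func(k) itself.
Base cases: C(0) = 1, C(1) = 1
Recurrence: C(k) = 1 + C(k-1) + C(k-2)
  C(2) = 1 + C(1) + C(0) = 1 + 1 + 1 = 3
  C(3) = 1 + C(2) + C(1) = 1 + 3 + 1 = 5
  C(4) = 1 + C(3) + C(2) = 1 + 5 + 3 = 9
  C(5) = 1 + C(4) + C(3) = 1 + 9 + 5 = 15
  C(6) = 1 + C(5) + C(4) = 1 + 15 + 9 = 25
  C(7) = 1 + C(6) + C(5) = 1 + 25 + 15 = 41
Total calls = C(7) = 41


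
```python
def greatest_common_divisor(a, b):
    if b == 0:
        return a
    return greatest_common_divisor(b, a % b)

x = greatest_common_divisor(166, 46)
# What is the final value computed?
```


greatest_common_divisor(166, 46)
= greatest_common_divisor(46, 166 % 46) = greatest_common_divisor(46, 28)
= greatest_common_divisor(28, 46 % 28) = greatest_common_divisor(28, 18)
= greatest_common_divisor(18, 28 % 18) = greatest_common_divisor(18, 10)
= greatest_common_divisor(10, 18 % 10) = greatest_common_divisor(10, 8)
= greatest_common_divisor(8, 10 % 8) = greatest_common_divisor(8, 2)
= greatest_common_divisor(2, 8 % 2) = greatest_common_divisor(2, 0)
b == 0, return a = 2


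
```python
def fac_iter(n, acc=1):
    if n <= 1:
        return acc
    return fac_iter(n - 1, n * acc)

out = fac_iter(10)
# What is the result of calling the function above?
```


fac_iter(10, 1)
= fac_iter(9, 10 * 1) = fac_iter(9, 10)
= fac_iter(8, 9 * 10) = fac_iter(8, 90)
= fac_iter(7, 8 * 90) = fac_iter(7, 720)
= fac_iter(6, 7 * 720) = fac_iter(6, 5040)
= fac_iter(5, 6 * 5040) = fac_iter(5, 30240)
= fac_iter(4, 5 * 30240) = fac_iter(4, 151200)
= fac_iter(3, 4 * 151200) = fac_iter(3, 604800)
= fac_iter(2, 3 * 604800) = fac_iter(2, 1814400)
= fac_iter(1, 2 * 1814400) = fac_iter(1, 3628800)
n <= 1, return acc = 3628800


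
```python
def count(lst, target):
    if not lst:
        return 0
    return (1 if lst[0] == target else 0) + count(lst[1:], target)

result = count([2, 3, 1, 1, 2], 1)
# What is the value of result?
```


count([2, 3, 1, 1, 2], 1)
lst[0]=2 != 1: 0 + count([3, 1, 1, 2], 1)
lst[0]=3 != 1: 0 + count([1, 1, 2], 1)
lst[0]=1 == 1: 1 + count([1, 2], 1)
lst[0]=1 == 1: 1 + count([2], 1)
lst[0]=2 != 1: 0 + count([], 1)
= 2


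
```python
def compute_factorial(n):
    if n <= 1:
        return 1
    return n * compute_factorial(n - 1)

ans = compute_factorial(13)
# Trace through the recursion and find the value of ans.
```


compute_factorial(13)
= 13 * compute_factorial(12)
= 13 * 12 * compute_factorial(11)
= 13 * 12 * 11 * compute_factorial(10)
= 13 * 12 * 11 * 10 * compute_factorial(9)
= 13 * 12 * 11 * 10 * 9 * compute_factorial(8)
= 13 * 12 * 11 * 10 * 9 * 8 * compute_factorial(7)
= 13 * 12 * 11 * 10 * 9 * 8 * 7 * compute_factorial(6)
= 13 * 12 * 11 * 10 * 9 * 8 * 7 * 6 * compute_factorial(5)
= 13 * 12 * 11 * 10 * 9 * 8 * 7 * 6 * 5 * compute_factorial(4)
= 13 * 12 * 11 * 10 * 9 * 8 * 7 * 6 * 5 * 4 * compute_factorial(3)
= 13 * 12 * 11 * 10 * 9 * 8 * 7 * 6 * 5 * 4 * 3 * compute_factorial(2)
= 13 * 12 * 11 * 10 * 9 * 8 * 7 * 6 * 5 * 4 * 3 * 2 * compute_factorial(1)
= 13 * 12 * 11 * 10 * 9 * 8 * 7 * 6 * 5 * 4 * 3 * 2 * 1
= 6227020800


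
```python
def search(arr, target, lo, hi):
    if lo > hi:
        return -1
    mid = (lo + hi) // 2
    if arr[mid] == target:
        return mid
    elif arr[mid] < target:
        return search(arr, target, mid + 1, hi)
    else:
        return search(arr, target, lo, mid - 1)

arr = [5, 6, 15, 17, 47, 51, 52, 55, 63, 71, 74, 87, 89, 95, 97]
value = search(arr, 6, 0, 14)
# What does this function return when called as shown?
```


search(arr, 6, 0, 14)
lo=0, hi=14, mid=7, arr[mid]=55
55 > 6, search left half
lo=0, hi=6, mid=3, arr[mid]=17
17 > 6, search left half
lo=0, hi=2, mid=1, arr[mid]=6
arr[1] == 6, found at index 1
= 1


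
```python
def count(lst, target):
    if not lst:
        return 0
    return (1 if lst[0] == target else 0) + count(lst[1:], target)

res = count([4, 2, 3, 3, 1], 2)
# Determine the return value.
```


count([4, 2, 3, 3, 1], 2)
lst[0]=4 != 2: 0 + count([2, 3, 3, 1], 2)
lst[0]=2 == 2: 1 + count([3, 3, 1], 2)
lst[0]=3 != 2: 0 + count([3, 1], 2)
lst[0]=3 != 2: 0 + count([1], 2)
lst[0]=1 != 2: 0 + count([], 2)
= 1


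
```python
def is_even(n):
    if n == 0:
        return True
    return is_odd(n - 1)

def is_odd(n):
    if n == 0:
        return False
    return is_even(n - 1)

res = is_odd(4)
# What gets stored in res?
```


is_odd(4)
= is_even(3)
= is_odd(2)
= is_even(1)
= is_odd(0)
n == 0: return False
= False


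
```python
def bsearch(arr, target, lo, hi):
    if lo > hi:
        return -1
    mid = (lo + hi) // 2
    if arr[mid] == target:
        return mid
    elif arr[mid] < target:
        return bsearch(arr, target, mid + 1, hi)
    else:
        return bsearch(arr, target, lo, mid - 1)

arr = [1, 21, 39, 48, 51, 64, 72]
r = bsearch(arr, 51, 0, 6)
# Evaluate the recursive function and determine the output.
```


bsearch(arr, 51, 0, 6)
lo=0, hi=6, mid=3, arr[mid]=48
48 < 51, search right half
lo=4, hi=6, mid=5, arr[mid]=64
64 > 51, search left half
lo=4, hi=4, mid=4, arr[mid]=51
arr[4] == 51, found at index 4
= 4


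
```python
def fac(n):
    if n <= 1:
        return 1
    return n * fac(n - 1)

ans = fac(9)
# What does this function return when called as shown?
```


fac(9)
= 9 * fac(8)
= 9 * 8 * fac(7)
= 9 * 8 * 7 * fac(6)
= 9 * 8 * 7 * 6 * fac(5)
= 9 * 8 * 7 * 6 * 5 * fac(4)
= 9 * 8 * 7 * 6 * 5 * 4 * fac(3)
= 9 * 8 * 7 * 6 * 5 * 4 * 3 * fac(2)
= 9 * 8 * 7 * 6 * 5 * 4 * 3 * 2 * fac(1)
= 9 * 8 * 7 * 6 * 5 * 4 * 3 * 2 * 1
= 362880


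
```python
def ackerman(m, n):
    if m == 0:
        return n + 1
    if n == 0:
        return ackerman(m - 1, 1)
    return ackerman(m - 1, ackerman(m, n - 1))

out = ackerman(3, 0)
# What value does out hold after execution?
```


ackerman(3, 0)
n == 0: return ackerman(2, 1)
= ackerman(2, 1) = 5
= 5


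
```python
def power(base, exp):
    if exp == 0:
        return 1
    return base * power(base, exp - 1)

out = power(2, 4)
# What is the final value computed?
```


power(2, 4)
= 2 * power(2, 3)
= 2 * 2 * power(2, 2)
= 2 * 2 * 2 * power(2, 1)
= 2 * 2 * 2 * 2 * power(2, 0)
= 2 * 2 * 2 * 2 * 1
= 16


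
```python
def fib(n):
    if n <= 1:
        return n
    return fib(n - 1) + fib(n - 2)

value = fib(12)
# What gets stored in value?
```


fib(12)
= fib(11) + fib(10)
= (fib(10) + fib(9)) + fib(10)
Computing bottom-up: fib(0)=0, fib(1)=1, fib(2)=1, fib(3)=2, fib(4)=3, fib(5)=5, fib(6)=8, fib(7)=13, fib(8)=21, fib(9)=34, fib(10)=55, fib(11)=89, fib(12)=144
= 144


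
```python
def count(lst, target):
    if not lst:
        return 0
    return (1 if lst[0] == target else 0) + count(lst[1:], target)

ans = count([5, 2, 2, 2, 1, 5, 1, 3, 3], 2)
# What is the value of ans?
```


count([5, 2, 2, 2, 1, 5, 1, 3, 3], 2)
lst[0]=5 != 2: 0 + count([2, 2, 2, 1, 5, 1, 3, 3], 2)
lst[0]=2 == 2: 1 + count([2, 2, 1, 5, 1, 3, 3], 2)
lst[0]=2 == 2: 1 + count([2, 1, 5, 1, 3, 3], 2)
lst[0]=2 == 2: 1 + count([1, 5, 1, 3, 3], 2)
lst[0]=1 != 2: 0 + count([5, 1, 3, 3], 2)
lst[0]=5 != 2: 0 + count([1, 3, 3], 2)
lst[0]=1 != 2: 0 + count([3, 3], 2)
lst[0]=3 != 2: 0 + count([3], 2)
lst[0]=3 != 2: 0 + count([], 2)
= 3


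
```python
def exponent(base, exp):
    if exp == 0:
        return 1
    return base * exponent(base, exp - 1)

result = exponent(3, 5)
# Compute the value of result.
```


exponent(3, 5)
= 3 * exponent(3, 4)
= 3 * 3 * exponent(3, 3)
= 3 * 3 * 3 * exponent(3, 2)
= 3 * 3 * 3 * 3 * exponent(3, 1)
= 3 * 3 * 3 * 3 * 3 * exponent(3, 0)
= 3 * 3 * 3 * 3 * 3 * 1
= 243


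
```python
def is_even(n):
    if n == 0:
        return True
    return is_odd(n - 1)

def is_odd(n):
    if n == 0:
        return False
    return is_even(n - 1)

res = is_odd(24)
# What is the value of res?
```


is_odd(24)
= is_even(23)
= is_odd(22)
= is_even(21)
= is_odd(20)
= is_even(19)
= is_odd(18)
= is_even(17)
= is_odd(16)
= is_even(15)
= is_odd(14)
= is_even(13)
= is_odd(12)
= is_even(11)
= is_odd(10)
= is_even(9)
= is_odd(8)
= is_even(7)
= is_odd(6)
= is_even(5)
= is_odd(4)
= is_even(3)
= is_odd(2)
= is_even(1)
= is_odd(0)
n == 0: return False
= False


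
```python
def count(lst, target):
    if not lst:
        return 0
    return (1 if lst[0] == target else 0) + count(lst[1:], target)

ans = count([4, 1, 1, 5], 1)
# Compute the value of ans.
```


count([4, 1, 1, 5], 1)
lst[0]=4 != 1: 0 + count([1, 1, 5], 1)
lst[0]=1 == 1: 1 + count([1, 5], 1)
lst[0]=1 == 1: 1 + count([5], 1)
lst[0]=5 != 1: 0 + count([], 1)
= 2


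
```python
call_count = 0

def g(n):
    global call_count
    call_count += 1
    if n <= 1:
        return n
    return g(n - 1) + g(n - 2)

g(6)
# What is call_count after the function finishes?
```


g(6) calls g(5) and g(4); each non-base call branches into two more.
Let C(k) = total number of calls made by g(k), including the call to g(k) itself.
Base cases: C(0) = 1, C(1) = 1
Recurrence: C(k) = 1 + C(k-1) + C(k-2)
  C(2) = 1 + C(1) + C(0) = 1 + 1 + 1 = 3
  C(3) = 1 + C(2) + C(1) = 1 + 3 + 1 = 5
  C(4) = 1 + C(3) + C(2) = 1 + 5 + 3 = 9
  C(5) = 1 + C(4) + C(3) = 1 + 9 + 5 = 15
  C(6) = 1 + C(5) + C(4) = 1 + 15 + 9 = 25
Total calls = C(6) = 25


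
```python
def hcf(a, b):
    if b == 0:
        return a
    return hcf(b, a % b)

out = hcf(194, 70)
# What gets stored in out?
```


hcf(194, 70)
= hcf(70, 194 % 70) = hcf(70, 54)
= hcf(54, 70 % 54) = hcf(54, 16)
= hcf(16, 54 % 16) = hcf(16, 6)
= hcf(6, 16 % 6) = hcf(6, 4)
= hcf(4, 6 % 4) = hcf(4, 2)
= hcf(2, 4 % 2) = hcf(2, 0)
b == 0, return a = 2


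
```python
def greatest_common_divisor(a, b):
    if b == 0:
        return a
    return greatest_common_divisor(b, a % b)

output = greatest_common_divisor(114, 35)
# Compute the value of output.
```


greatest_common_divisor(114, 35)
= greatest_common_divisor(35, 114 % 35) = greatest_common_divisor(35, 9)
= greatest_common_divisor(9, 35 % 9) = greatest_common_divisor(9, 8)
= greatest_common_divisor(8, 9 % 8) = greatest_common_divisor(8, 1)
= greatest_common_divisor(1, 8 % 1) = greatest_common_divisor(1, 0)
b == 0, return a = 1


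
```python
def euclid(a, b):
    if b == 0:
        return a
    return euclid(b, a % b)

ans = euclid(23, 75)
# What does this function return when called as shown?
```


euclid(23, 75)
= euclid(75, 23 % 75) = euclid(75, 23)
= euclid(23, 75 % 23) = euclid(23, 6)
= euclid(6, 23 % 6) = euclid(6, 5)
= euclid(5, 6 % 5) = euclid(5, 1)
= euclid(1, 5 % 1) = euclid(1, 0)
b == 0, return a = 1


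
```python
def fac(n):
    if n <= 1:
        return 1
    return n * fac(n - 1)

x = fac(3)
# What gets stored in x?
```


fac(3)
= 3 * fac(2)
= 3 * 2 * fac(1)
= 3 * 2 * 1
= 6


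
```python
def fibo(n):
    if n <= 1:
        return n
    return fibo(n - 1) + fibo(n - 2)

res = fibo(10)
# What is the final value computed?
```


fibo(10)
= fibo(9) + fibo(8)
= (fibo(8) + fibo(7)) + fibo(8)
Computing bottom-up: fibo(0)=0, fibo(1)=1, fibo(2)=1, fibo(3)=2, fibo(4)=3, fibo(5)=5, fibo(6)=8, fibo(7)=13, fibo(8)=21, fibo(9)=34, fibo(10)=55
= 55


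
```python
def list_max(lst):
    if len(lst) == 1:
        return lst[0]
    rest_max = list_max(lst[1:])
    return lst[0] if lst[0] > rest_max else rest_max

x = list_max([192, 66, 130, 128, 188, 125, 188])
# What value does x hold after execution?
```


list_max([192, 66, 130, 128, 188, 125, 188])
= compare 192 with list_max([66, 130, 128, 188, 125, 188])
= compare 66 with list_max([130, 128, 188, 125, 188])
= compare 130 with list_max([128, 188, 125, 188])
= compare 128 with list_max([188, 125, 188])
= compare 188 with list_max([125, 188])
= compare 125 with list_max([188])
Base: list_max([188]) = 188
compare 125 with 188: max = 188
compare 188 with 188: max = 188
compare 128 with 188: max = 188
compare 130 with 188: max = 188
compare 66 with 188: max = 188
compare 192 with 188: max = 192
= 192


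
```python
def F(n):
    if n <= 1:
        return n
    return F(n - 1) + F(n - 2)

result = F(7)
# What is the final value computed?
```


F(7)
= F(6) + F(5)
= (F(5) + F(4)) + F(5)
Computing bottom-up: F(0)=0, F(1)=1, F(2)=1, F(3)=2, F(4)=3, F(5)=5, F(6)=8, F(7)=13
= 13


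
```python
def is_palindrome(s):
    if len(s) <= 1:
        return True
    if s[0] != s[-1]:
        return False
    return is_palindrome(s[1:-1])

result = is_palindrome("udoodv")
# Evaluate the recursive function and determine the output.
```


is_palindrome("udoodv")
"udoodv": s[0]='u' != s[-1]='v' -> False
= False


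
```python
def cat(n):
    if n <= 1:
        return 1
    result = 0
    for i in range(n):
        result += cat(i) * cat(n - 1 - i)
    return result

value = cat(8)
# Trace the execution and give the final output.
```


cat(8)
= sum of cat(i) * cat(8-1-i) for i in 0..7
First compute sub-values bottom-up:
  cat(0) = 1, cat(1) = 1
  cat(2) = 1*1 + 1*1 = 2
  cat(3) = 1*2 + 1*1 + 2*1 = 5
  cat(4) = 1*5 + 1*2 + 2*1 + 5*1 = 14
  cat(5) = 1*14 + 1*5 + 2*2 + 5*1 + 14*1 = 42
  cat(6) = 1*42 + 1*14 + 2*5 + 5*2 + 14*1 + 42*1 = 132
  cat(7) = 1*132 + 1*42 + 2*14 + 5*5 + 14*2 + 42*1 + 132*1 = 429
Now cat(8):
  cat(0)*cat(7) = 1*429 = 429
  cat(1)*cat(6) = 1*132 = 132
  cat(2)*cat(5) = 2*42 = 84
  cat(3)*cat(4) = 5*14 = 70
  cat(4)*cat(3) = 14*5 = 70
  cat(5)*cat(2) = 42*2 = 84
  cat(6)*cat(1) = 132*1 = 132
  cat(7)*cat(0) = 429*1 = 429
= 429 + 132 + 84 + 70 + 70 + 84 + 132 + 429
= 1430


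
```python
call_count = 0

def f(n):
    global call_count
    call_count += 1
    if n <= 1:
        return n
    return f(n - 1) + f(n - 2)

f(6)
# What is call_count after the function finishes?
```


f(6) calls f(5) and f(4); each non-base call branches into two more.
Let C(k) = total number of calls made by f(k), including the call to f(k) itself.
Base cases: C(0) = 1, C(1) = 1
Recurrence: C(k) = 1 + C(k-1) + C(k-2)
  C(2) = 1 + C(1) + C(0) = 1 + 1 + 1 = 3
  C(3) = 1 + C(2) + C(1) = 1 + 3 + 1 = 5
  C(4) = 1 + C(3) + C(2) = 1 + 5 + 3 = 9
  C(5) = 1 + C(4) + C(3) = 1 + 9 + 5 = 15
  C(6) = 1 + C(5) + C(4) = 1 + 15 + 9 = 25
Total calls = C(6) = 25


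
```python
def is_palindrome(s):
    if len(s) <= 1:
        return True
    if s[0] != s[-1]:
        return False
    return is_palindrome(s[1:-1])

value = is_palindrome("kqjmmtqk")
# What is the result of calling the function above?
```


is_palindrome("kqjmmtqk")
"kqjmmtqk": s[0]='k' == s[-1]='k' -> is_palindrome("qjmmtq")
"qjmmtq": s[0]='q' == s[-1]='q' -> is_palindrome("jmmt")
"jmmt": s[0]='j' != s[-1]='t' -> False
= False


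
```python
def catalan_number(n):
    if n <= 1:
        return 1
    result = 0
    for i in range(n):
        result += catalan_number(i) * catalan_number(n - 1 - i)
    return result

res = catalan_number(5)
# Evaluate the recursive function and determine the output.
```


catalan_number(5)
= sum of catalan_number(i) * catalan_number(5-1-i) for i in 0..4
First compute sub-values bottom-up:
  catalan_number(0) = 1, catalan_number(1) = 1
  catalan_number(2) = 1*1 + 1*1 = 2
  catalan_number(3) = 1*2 + 1*1 + 2*1 = 5
  catalan_number(4) = 1*5 + 1*2 + 2*1 + 5*1 = 14
Now catalan_number(5):
  catalan_number(0)*catalan_number(4) = 1*14 = 14
  catalan_number(1)*catalan_number(3) = 1*5 = 5
  catalan_number(2)*catalan_number(2) = 2*2 = 4
  catalan_number(3)*catalan_number(1) = 5*1 = 5
  catalan_number(4)*catalan_number(0) = 14*1 = 14
= 14 + 5 + 4 + 5 + 14
= 42


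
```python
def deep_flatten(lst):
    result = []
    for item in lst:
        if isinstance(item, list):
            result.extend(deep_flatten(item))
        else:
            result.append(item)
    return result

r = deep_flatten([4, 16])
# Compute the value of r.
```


deep_flatten([4, 16])
Processing each element:
  4 is not a list -> append 4
  16 is not a list -> append 16
= [4, 16]


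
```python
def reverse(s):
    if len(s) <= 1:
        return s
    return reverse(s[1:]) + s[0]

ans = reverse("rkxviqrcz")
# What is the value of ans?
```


reverse("rkxviqrcz")
= reverse("kxviqrcz") + "r"
= reverse("xviqrcz") + "k" + "r"
= reverse("viqrcz") + "x" + "k" + "r"
= reverse("iqrcz") + "v" + "x" + "k" + "r"
= reverse("qrcz") + "i" + "v" + "x" + "k" + "r"
= reverse("rcz") + "q" + "i" + "v" + "x" + "k" + "r"
= reverse("cz") + "r" + "q" + "i" + "v" + "x" + "k" + "r"
= reverse("z") + "c" + "r" + "q" + "i" + "v" + "x" + "k" + "r"
= "z" + "c" + "r" + "q" + "i" + "v" + "x" + "k" + "r"
= "zcrqivxkr"


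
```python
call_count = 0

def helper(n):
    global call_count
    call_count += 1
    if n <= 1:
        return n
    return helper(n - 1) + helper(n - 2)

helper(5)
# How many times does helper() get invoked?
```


helper(5) calls helper(4) and helper(3); each non-base call branches into two more.
Let C(k) = total number of calls made by helper(k), including the call to helper(k) itself.
Base cases: C(0) = 1, C(1) = 1
Recurrence: C(k) = 1 + C(k-1) + C(k-2)
  C(2) = 1 + C(1) + C(0) = 1 + 1 + 1 = 3
  C(3) = 1 + C(2) + C(1) = 1 + 3 + 1 = 5
  C(4) = 1 + C(3) + C(2) = 1 + 5 + 3 = 9
  C(5) = 1 + C(4) + C(3) = 1 + 9 + 5 = 15
Total calls = C(5) = 15


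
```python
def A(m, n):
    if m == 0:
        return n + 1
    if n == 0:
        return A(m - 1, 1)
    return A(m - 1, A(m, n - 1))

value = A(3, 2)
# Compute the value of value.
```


A(3, 2)
= A(2, A(3, 1))
First compute A(3, 1) = 13
= A(2, 13)
= 29


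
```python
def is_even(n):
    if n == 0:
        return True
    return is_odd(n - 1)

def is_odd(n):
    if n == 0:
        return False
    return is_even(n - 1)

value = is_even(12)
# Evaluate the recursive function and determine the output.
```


is_even(12)
= is_odd(11)
= is_even(10)
= is_odd(9)
= is_even(8)
= is_odd(7)
= is_even(6)
= is_odd(5)
= is_even(4)
= is_odd(3)
= is_even(2)
= is_odd(1)
= is_even(0)
n == 0: return True
= True


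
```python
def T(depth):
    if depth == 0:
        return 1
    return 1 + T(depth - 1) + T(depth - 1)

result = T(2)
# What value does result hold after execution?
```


T(2)
= 1 + T(1) + T(1)
= 1 + 2 * T(1)
T(k) = 2^(k+1) - 1
T(0) = 1
T(1) = 3
T(2) = 7
T(2) = 2^3 - 1 = 7


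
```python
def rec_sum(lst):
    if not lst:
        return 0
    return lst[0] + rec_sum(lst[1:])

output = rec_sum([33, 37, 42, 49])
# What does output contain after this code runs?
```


rec_sum([33, 37, 42, 49])
= 33 + rec_sum([37, 42, 49])
= 33 + 37 + rec_sum([42, 49])
= 33 + 37 + 42 + rec_sum([49])
= 33 + 37 + 42 + 49 + rec_sum([])
= 33 + 37 + 42 + 49 + 0
= 161


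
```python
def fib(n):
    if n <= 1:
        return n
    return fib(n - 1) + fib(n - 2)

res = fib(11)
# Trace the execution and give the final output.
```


fib(11)
= fib(10) + fib(9)
= (fib(9) + fib(8)) + fib(9)
Computing bottom-up: fib(0)=0, fib(1)=1, fib(2)=1, fib(3)=2, fib(4)=3, fib(5)=5, fib(6)=8, fib(7)=13, fib(8)=21, fib(9)=34, fib(10)=55, fib(11)=89
= 89


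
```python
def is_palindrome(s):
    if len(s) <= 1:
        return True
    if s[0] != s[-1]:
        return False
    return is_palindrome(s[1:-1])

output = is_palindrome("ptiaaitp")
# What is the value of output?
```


is_palindrome("ptiaaitp")
"ptiaaitp": s[0]='p' == s[-1]='p' -> is_palindrome("tiaait")
"tiaait": s[0]='t' == s[-1]='t' -> is_palindrome("iaai")
"iaai": s[0]='i' == s[-1]='i' -> is_palindrome("aa")
"aa": s[0]='a' == s[-1]='a' -> is_palindrome("")
"": len <= 1 -> True
= True


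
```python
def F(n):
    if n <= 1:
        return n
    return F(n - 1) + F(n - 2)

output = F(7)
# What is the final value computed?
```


F(7)
= F(6) + F(5)
= (F(5) + F(4)) + F(5)
Computing bottom-up: F(0)=0, F(1)=1, F(2)=1, F(3)=2, F(4)=3, F(5)=5, F(6)=8, F(7)=13
= 13


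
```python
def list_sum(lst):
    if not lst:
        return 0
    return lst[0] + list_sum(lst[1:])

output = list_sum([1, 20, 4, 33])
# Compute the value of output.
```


list_sum([1, 20, 4, 33])
= 1 + list_sum([20, 4, 33])
= 1 + 20 + list_sum([4, 33])
= 1 + 20 + 4 + list_sum([33])
= 1 + 20 + 4 + 33 + list_sum([])
= 1 + 20 + 4 + 33 + 0
= 58


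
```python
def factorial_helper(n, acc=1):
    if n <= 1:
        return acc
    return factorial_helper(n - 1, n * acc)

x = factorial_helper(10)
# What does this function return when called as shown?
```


factorial_helper(10, 1)
= factorial_helper(9, 10 * 1) = factorial_helper(9, 10)
= factorial_helper(8, 9 * 10) = factorial_helper(8, 90)
= factorial_helper(7, 8 * 90) = factorial_helper(7, 720)
= factorial_helper(6, 7 * 720) = factorial_helper(6, 5040)
= factorial_helper(5, 6 * 5040) = factorial_helper(5, 30240)
= factorial_helper(4, 5 * 30240) = factorial_helper(4, 151200)
= factorial_helper(3, 4 * 151200) = factorial_helper(3, 604800)
= factorial_helper(2, 3 * 604800) = factorial_helper(2, 1814400)
= factorial_helper(1, 2 * 1814400) = factorial_helper(1, 3628800)
n <= 1, return acc = 3628800


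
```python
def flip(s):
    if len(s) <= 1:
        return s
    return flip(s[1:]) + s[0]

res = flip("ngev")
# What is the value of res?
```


flip("ngev")
= flip("gev") + "n"
= flip("ev") + "g" + "n"
= flip("v") + "e" + "g" + "n"
= "v" + "e" + "g" + "n"
= "vegn"


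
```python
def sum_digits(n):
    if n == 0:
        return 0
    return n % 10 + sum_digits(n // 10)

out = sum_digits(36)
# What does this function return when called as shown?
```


sum_digits(36)
= 6 + sum_digits(3)
= 6 + 3 + sum_digits(0)
= 6 + 3 + 0
= 9


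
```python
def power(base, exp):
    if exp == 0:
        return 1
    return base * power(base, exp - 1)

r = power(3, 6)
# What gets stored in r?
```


power(3, 6)
= 3 * power(3, 5)
= 3 * 3 * power(3, 4)
= 3 * 3 * 3 * power(3, 3)
= 3 * 3 * 3 * 3 * power(3, 2)
= 3 * 3 * 3 * 3 * 3 * power(3, 1)
= 3 * 3 * 3 * 3 * 3 * 3 * power(3, 0)
= 3 * 3 * 3 * 3 * 3 * 3 * 1
= 729


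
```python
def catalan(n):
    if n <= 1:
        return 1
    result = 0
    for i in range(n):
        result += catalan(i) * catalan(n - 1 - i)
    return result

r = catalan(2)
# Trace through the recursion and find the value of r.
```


catalan(2)
= sum of catalan(i) * catalan(2-1-i) for i in 0..1
  catalan(0)*catalan(1) = 1*1 = 1
  catalan(1)*catalan(0) = 1*1 = 1
= 1 + 1
= 2


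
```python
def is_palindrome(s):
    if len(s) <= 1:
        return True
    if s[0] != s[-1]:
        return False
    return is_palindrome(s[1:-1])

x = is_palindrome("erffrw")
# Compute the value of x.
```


is_palindrome("erffrw")
"erffrw": s[0]='e' != s[-1]='w' -> False
= False


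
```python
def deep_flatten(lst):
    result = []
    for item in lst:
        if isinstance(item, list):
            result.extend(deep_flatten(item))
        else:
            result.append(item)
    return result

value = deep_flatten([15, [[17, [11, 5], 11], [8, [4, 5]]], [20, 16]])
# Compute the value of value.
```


deep_flatten([15, [[17, [11, 5], 11], [8, [4, 5]]], [20, 16]])
Processing each element:
  15 is not a list -> append 15
  [[17, [11, 5], 11], [8, [4, 5]]] is a list -> deep_flatten recursively -> [17, 11, 5, 11, 8, 4, 5]
  [20, 16] is a list -> deep_flatten recursively -> [20, 16]
= [15, 17, 11, 5, 11, 8, 4, 5, 20, 16]


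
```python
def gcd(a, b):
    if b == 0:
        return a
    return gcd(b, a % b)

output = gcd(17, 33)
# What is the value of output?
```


gcd(17, 33)
= gcd(33, 17 % 33) = gcd(33, 17)
= gcd(17, 33 % 17) = gcd(17, 16)
= gcd(16, 17 % 16) = gcd(16, 1)
= gcd(1, 16 % 1) = gcd(1, 0)
b == 0, return a = 1


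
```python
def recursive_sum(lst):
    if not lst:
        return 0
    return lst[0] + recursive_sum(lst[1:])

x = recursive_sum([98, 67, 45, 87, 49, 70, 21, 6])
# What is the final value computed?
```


recursive_sum([98, 67, 45, 87, 49, 70, 21, 6])
= 98 + recursive_sum([67, 45, 87, 49, 70, 21, 6])
= 98 + 67 + recursive_sum([45, 87, 49, 70, 21, 6])
= 98 + 67 + 45 + recursive_sum([87, 49, 70, 21, 6])
= 98 + 67 + 45 + 87 + recursive_sum([49, 70, 21, 6])
= 98 + 67 + 45 + 87 + 49 + recursive_sum([70, 21, 6])
= 98 + 67 + 45 + 87 + 49 + 70 + recursive_sum([21, 6])
= 98 + 67 + 45 + 87 + 49 + 70 + 21 + recursive_sum([6])
= 98 + 67 + 45 + 87 + 49 + 70 + 21 + 6 + recursive_sum([])
= 98 + 67 + 45 + 87 + 49 + 70 + 21 + 6 + 0
= 443


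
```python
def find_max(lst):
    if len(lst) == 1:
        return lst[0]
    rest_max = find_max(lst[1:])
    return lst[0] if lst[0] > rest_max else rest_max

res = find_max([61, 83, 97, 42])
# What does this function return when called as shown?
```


find_max([61, 83, 97, 42])
= compare 61 with find_max([83, 97, 42])
= compare 83 with find_max([97, 42])
= compare 97 with find_max([42])
Base: find_max([42]) = 42
compare 97 with 42: max = 97
compare 83 with 97: max = 97
compare 61 with 97: max = 97
= 97


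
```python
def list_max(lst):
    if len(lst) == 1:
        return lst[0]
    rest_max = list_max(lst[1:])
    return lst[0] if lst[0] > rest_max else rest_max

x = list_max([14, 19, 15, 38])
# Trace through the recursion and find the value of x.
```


list_max([14, 19, 15, 38])
= compare 14 with list_max([19, 15, 38])
= compare 19 with list_max([15, 38])
= compare 15 with list_max([38])
Base: list_max([38]) = 38
compare 15 with 38: max = 38
compare 19 with 38: max = 38
compare 14 with 38: max = 38
= 38


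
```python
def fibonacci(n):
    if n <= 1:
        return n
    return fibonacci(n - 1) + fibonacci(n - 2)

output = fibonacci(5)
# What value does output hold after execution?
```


fibonacci(5)
= fibonacci(4) + fibonacci(3)
= (fibonacci(3) + fibonacci(2)) + fibonacci(3)
Computing bottom-up: fibonacci(0)=0, fibonacci(1)=1, fibonacci(2)=1, fibonacci(3)=2, fibonacci(4)=3, fibonacci(5)=5
= 5


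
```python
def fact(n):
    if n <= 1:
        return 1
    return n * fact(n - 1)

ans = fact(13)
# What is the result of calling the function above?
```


fact(13)
= 13 * fact(12)
= 13 * 12 * fact(11)
= 13 * 12 * 11 * fact(10)
= 13 * 12 * 11 * 10 * fact(9)
= 13 * 12 * 11 * 10 * 9 * fact(8)
= 13 * 12 * 11 * 10 * 9 * 8 * fact(7)
= 13 * 12 * 11 * 10 * 9 * 8 * 7 * fact(6)
= 13 * 12 * 11 * 10 * 9 * 8 * 7 * 6 * fact(5)
= 13 * 12 * 11 * 10 * 9 * 8 * 7 * 6 * 5 * fact(4)
= 13 * 12 * 11 * 10 * 9 * 8 * 7 * 6 * 5 * 4 * fact(3)
= 13 * 12 * 11 * 10 * 9 * 8 * 7 * 6 * 5 * 4 * 3 * fact(2)
= 13 * 12 * 11 * 10 * 9 * 8 * 7 * 6 * 5 * 4 * 3 * 2 * fact(1)
= 13 * 12 * 11 * 10 * 9 * 8 * 7 * 6 * 5 * 4 * 3 * 2 * 1
= 6227020800


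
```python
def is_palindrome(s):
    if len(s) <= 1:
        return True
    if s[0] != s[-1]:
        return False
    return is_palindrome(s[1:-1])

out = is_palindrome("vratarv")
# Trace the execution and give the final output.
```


is_palindrome("vratarv")
"vratarv": s[0]='v' == s[-1]='v' -> is_palindrome("ratar")
"ratar": s[0]='r' == s[-1]='r' -> is_palindrome("ata")
"ata": s[0]='a' == s[-1]='a' -> is_palindrome("t")
"t": len <= 1 -> True
= True


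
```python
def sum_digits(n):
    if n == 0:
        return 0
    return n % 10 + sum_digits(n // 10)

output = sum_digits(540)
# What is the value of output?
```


sum_digits(540)
= 0 + sum_digits(54)
= 0 + 4 + sum_digits(5)
= 0 + 4 + 5 + sum_digits(0)
= 0 + 4 + 5 + 0
= 9


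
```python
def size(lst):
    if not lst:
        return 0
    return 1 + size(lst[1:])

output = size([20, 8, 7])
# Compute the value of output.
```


size([20, 8, 7])
= 1 + size([8, 7])
= 1 + 1 + size([7])
= 1 + 1 + 1 + size([])
= 1 + 1 + 1 + 0
= 3


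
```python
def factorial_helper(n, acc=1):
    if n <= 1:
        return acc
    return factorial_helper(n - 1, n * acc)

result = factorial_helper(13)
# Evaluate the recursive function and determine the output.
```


factorial_helper(13, 1)
= factorial_helper(12, 13 * 1) = factorial_helper(12, 13)
= factorial_helper(11, 12 * 13) = factorial_helper(11, 156)
= factorial_helper(10, 11 * 156) = factorial_helper(10, 1716)
= factorial_helper(9, 10 * 1716) = factorial_helper(9, 17160)
= factorial_helper(8, 9 * 17160) = factorial_helper(8, 154440)
= factorial_helper(7, 8 * 154440) = factorial_helper(7, 1235520)
= factorial_helper(6, 7 * 1235520) = factorial_helper(6, 8648640)
= factorial_helper(5, 6 * 8648640) = factorial_helper(5, 51891840)
= factorial_helper(4, 5 * 51891840) = factorial_helper(4, 259459200)
= factorial_helper(3, 4 * 259459200) = factorial_helper(3, 1037836800)
= factorial_helper(2, 3 * 1037836800) = factorial_helper(2, 3113510400)
= factorial_helper(1, 2 * 3113510400) = factorial_helper(1, 6227020800)
n <= 1, return acc = 6227020800


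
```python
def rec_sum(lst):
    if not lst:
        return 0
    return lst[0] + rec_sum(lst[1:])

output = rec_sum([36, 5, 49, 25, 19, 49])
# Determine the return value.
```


rec_sum([36, 5, 49, 25, 19, 49])
= 36 + rec_sum([5, 49, 25, 19, 49])
= 36 + 5 + rec_sum([49, 25, 19, 49])
= 36 + 5 + 49 + rec_sum([25, 19, 49])
= 36 + 5 + 49 + 25 + rec_sum([19, 49])
= 36 + 5 + 49 + 25 + 19 + rec_sum([49])
= 36 + 5 + 49 + 25 + 19 + 49 + rec_sum([])
= 36 + 5 + 49 + 25 + 19 + 49 + 0
= 183


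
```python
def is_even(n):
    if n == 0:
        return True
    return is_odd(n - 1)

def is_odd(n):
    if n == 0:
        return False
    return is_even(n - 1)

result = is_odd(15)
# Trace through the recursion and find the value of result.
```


is_odd(15)
= is_even(14)
= is_odd(13)
= is_even(12)
= is_odd(11)
= is_even(10)
= is_odd(9)
= is_even(8)
= is_odd(7)
= is_even(6)
= is_odd(5)
= is_even(4)
= is_odd(3)
= is_even(2)
= is_odd(1)
= is_even(0)
n == 0: return True
= True


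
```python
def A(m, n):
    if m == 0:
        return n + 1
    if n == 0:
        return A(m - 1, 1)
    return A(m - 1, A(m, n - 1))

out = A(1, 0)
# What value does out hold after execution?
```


A(1, 0)
n == 0: return A(0, 1)
= A(0, 1) = 2
= 2


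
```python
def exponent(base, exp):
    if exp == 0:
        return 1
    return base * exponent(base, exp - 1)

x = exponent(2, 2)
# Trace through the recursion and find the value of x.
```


exponent(2, 2)
= 2 * exponent(2, 1)
= 2 * 2 * exponent(2, 0)
= 2 * 2 * 1
= 4


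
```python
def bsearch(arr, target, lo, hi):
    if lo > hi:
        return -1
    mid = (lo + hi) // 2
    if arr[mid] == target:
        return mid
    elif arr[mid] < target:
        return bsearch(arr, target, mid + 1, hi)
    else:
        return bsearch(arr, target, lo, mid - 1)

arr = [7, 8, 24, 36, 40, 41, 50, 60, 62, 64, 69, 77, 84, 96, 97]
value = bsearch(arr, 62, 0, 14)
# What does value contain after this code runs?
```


bsearch(arr, 62, 0, 14)
lo=0, hi=14, mid=7, arr[mid]=60
60 < 62, search right half
lo=8, hi=14, mid=11, arr[mid]=77
77 > 62, search left half
lo=8, hi=10, mid=9, arr[mid]=64
64 > 62, search left half
lo=8, hi=8, mid=8, arr[mid]=62
arr[8] == 62, found at index 8
= 8


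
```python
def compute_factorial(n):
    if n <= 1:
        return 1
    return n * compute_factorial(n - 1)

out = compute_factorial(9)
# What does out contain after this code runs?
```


compute_factorial(9)
= 9 * compute_factorial(8)
= 9 * 8 * compute_factorial(7)
= 9 * 8 * 7 * compute_factorial(6)
= 9 * 8 * 7 * 6 * compute_factorial(5)
= 9 * 8 * 7 * 6 * 5 * compute_factorial(4)
= 9 * 8 * 7 * 6 * 5 * 4 * compute_factorial(3)
= 9 * 8 * 7 * 6 * 5 * 4 * 3 * compute_factorial(2)
= 9 * 8 * 7 * 6 * 5 * 4 * 3 * 2 * compute_factorial(1)
= 9 * 8 * 7 * 6 * 5 * 4 * 3 * 2 * 1
= 362880


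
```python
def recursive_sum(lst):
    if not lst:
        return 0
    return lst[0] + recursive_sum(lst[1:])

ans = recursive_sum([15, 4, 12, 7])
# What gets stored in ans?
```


recursive_sum([15, 4, 12, 7])
= 15 + recursive_sum([4, 12, 7])
= 15 + 4 + recursive_sum([12, 7])
= 15 + 4 + 12 + recursive_sum([7])
= 15 + 4 + 12 + 7 + recursive_sum([])
= 15 + 4 + 12 + 7 + 0
= 38


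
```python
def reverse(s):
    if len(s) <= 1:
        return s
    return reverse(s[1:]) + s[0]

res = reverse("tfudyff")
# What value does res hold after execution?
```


reverse("tfudyff")
= reverse("fudyff") + "t"
= reverse("udyff") + "f" + "t"
= reverse("dyff") + "u" + "f" + "t"
= reverse("yff") + "d" + "u" + "f" + "t"
= reverse("ff") + "y" + "d" + "u" + "f" + "t"
= reverse("f") + "f" + "y" + "d" + "u" + "f" + "t"
= "f" + "f" + "y" + "d" + "u" + "f" + "t"
= "ffyduft"


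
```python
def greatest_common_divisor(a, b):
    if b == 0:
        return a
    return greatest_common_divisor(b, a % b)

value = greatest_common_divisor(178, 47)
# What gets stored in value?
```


greatest_common_divisor(178, 47)
= greatest_common_divisor(47, 178 % 47) = greatest_common_divisor(47, 37)
= greatest_common_divisor(37, 47 % 37) = greatest_common_divisor(37, 10)
= greatest_common_divisor(10, 37 % 10) = greatest_common_divisor(10, 7)
= greatest_common_divisor(7, 10 % 7) = greatest_common_divisor(7, 3)
= greatest_common_divisor(3, 7 % 3) = greatest_common_divisor(3, 1)
= greatest_common_divisor(1, 3 % 1) = greatest_common_divisor(1, 0)
b == 0, return a = 1


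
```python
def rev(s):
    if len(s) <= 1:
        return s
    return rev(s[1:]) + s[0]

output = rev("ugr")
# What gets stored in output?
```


rev("ugr")
= rev("gr") + "u"
= rev("r") + "g" + "u"
= "r" + "g" + "u"
= "rgu"


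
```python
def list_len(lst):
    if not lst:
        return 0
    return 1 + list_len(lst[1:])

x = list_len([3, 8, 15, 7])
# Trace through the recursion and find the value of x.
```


list_len([3, 8, 15, 7])
= 1 + list_len([8, 15, 7])
= 1 + 1 + list_len([15, 7])
= 1 + 1 + 1 + list_len([7])
= 1 + 1 + 1 + 1 + list_len([])
= 1 + 1 + 1 + 1 + 0
= 4


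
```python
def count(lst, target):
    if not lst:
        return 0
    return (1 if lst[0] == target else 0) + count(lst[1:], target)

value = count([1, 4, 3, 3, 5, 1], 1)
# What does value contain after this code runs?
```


count([1, 4, 3, 3, 5, 1], 1)
lst[0]=1 == 1: 1 + count([4, 3, 3, 5, 1], 1)
lst[0]=4 != 1: 0 + count([3, 3, 5, 1], 1)
lst[0]=3 != 1: 0 + count([3, 5, 1], 1)
lst[0]=3 != 1: 0 + count([5, 1], 1)
lst[0]=5 != 1: 0 + count([1], 1)
lst[0]=1 == 1: 1 + count([], 1)
= 2


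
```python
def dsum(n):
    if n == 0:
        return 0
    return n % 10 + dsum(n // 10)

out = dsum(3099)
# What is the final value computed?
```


dsum(3099)
= 9 + dsum(309)
= 9 + 9 + dsum(30)
= 9 + 9 + 0 + dsum(3)
= 9 + 9 + 0 + 3 + dsum(0)
= 9 + 9 + 0 + 3 + 0
= 21


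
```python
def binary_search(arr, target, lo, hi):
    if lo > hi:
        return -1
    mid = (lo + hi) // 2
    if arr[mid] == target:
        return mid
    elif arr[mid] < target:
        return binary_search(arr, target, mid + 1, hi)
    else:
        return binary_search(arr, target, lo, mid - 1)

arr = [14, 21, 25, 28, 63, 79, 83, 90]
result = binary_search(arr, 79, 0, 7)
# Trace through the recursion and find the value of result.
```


binary_search(arr, 79, 0, 7)
lo=0, hi=7, mid=3, arr[mid]=28
28 < 79, search right half
lo=4, hi=7, mid=5, arr[mid]=79
arr[5] == 79, found at index 5
= 5


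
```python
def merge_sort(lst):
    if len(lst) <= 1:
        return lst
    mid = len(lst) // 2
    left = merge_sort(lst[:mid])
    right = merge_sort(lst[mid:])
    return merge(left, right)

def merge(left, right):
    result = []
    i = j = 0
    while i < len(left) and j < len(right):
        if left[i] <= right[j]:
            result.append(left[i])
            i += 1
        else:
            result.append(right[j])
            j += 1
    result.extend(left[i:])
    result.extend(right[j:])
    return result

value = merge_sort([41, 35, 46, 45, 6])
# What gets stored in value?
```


merge_sort([41, 35, 46, 45, 6])
Split into [41, 35] and [46, 45, 6]
Left sorted: [35, 41]
Right sorted: [6, 45, 46]
Merge [35, 41] and [6, 45, 46]
= [6, 35, 41, 45, 46]


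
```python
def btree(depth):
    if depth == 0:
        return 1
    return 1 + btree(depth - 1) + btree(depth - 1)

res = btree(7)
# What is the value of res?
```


btree(7)
= 1 + btree(6) + btree(6)
= 1 + 2 * btree(6)
btree(k) = 2^(k+1) - 1
btree(0) = 1
btree(1) = 3
btree(2) = 7
btree(3) = 15
btree(4) = 31
btree(7) = 2^8 - 1 = 255


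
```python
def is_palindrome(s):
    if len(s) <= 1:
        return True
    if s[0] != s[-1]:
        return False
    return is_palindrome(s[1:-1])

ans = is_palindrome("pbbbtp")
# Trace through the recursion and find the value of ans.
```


is_palindrome("pbbbtp")
"pbbbtp": s[0]='p' == s[-1]='p' -> is_palindrome("bbbt")
"bbbt": s[0]='b' != s[-1]='t' -> False
= False


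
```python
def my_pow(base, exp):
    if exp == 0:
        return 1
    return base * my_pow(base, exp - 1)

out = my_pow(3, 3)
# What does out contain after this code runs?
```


my_pow(3, 3)
= 3 * my_pow(3, 2)
= 3 * 3 * my_pow(3, 1)
= 3 * 3 * 3 * my_pow(3, 0)
= 3 * 3 * 3 * 1
= 27


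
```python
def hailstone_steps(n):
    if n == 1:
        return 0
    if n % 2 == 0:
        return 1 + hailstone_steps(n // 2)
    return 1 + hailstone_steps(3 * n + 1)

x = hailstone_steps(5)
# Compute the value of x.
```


hailstone_steps(5)
5 is odd -> 3*5+1 = 16 -> hailstone_steps(16)
16 is even -> hailstone_steps(8)
8 is even -> hailstone_steps(4)
4 is even -> hailstone_steps(2)
2 is even -> hailstone_steps(1)
Reached 1 after 5 steps
= 5


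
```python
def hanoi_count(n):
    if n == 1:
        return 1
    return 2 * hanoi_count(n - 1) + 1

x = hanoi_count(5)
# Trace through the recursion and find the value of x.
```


hanoi_count(5)
= 2 * hanoi_count(4) + 1
= 2 * (2 * hanoi_count(3) + 1) + 1
= 2 * (2 * (2 * hanoi_count(2) + 1) + 1) + 1
= 2 * (2 * (2 * (2 * hanoi_count(1) + 1) + 1) + 1) + 1
Now compute bottom-up:
hanoi_count(1) = 1
hanoi_count(2) = 2 * 1 + 1 = 3
hanoi_count(3) = 2 * 3 + 1 = 7
hanoi_count(4) = 2 * 7 + 1 = 15
hanoi_count(5) = 2 * 15 + 1 = 31
= 31


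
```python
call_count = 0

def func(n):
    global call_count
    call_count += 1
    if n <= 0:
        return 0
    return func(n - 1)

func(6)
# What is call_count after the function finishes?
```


func(6) calls func(5) calls ... calls func(0)
Total calls: 6 + 1 (for base case) = 7


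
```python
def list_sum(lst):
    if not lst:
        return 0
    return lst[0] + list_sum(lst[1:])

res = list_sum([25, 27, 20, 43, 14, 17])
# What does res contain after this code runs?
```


list_sum([25, 27, 20, 43, 14, 17])
= 25 + list_sum([27, 20, 43, 14, 17])
= 25 + 27 + list_sum([20, 43, 14, 17])
= 25 + 27 + 20 + list_sum([43, 14, 17])
= 25 + 27 + 20 + 43 + list_sum([14, 17])
= 25 + 27 + 20 + 43 + 14 + list_sum([17])
= 25 + 27 + 20 + 43 + 14 + 17 + list_sum([])
= 25 + 27 + 20 + 43 + 14 + 17 + 0
= 146


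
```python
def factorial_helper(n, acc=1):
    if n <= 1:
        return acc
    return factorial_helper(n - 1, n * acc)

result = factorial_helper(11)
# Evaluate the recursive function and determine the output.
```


factorial_helper(11, 1)
= factorial_helper(10, 11 * 1) = factorial_helper(10, 11)
= factorial_helper(9, 10 * 11) = factorial_helper(9, 110)
= factorial_helper(8, 9 * 110) = factorial_helper(8, 990)
= factorial_helper(7, 8 * 990) = factorial_helper(7, 7920)
= factorial_helper(6, 7 * 7920) = factorial_helper(6, 55440)
= factorial_helper(5, 6 * 55440) = factorial_helper(5, 332640)
= factorial_helper(4, 5 * 332640) = factorial_helper(4, 1663200)
= factorial_helper(3, 4 * 1663200) = factorial_helper(3, 6652800)
= factorial_helper(2, 3 * 6652800) = factorial_helper(2, 19958400)
= factorial_helper(1, 2 * 19958400) = factorial_helper(1, 39916800)
n <= 1, return acc = 39916800
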